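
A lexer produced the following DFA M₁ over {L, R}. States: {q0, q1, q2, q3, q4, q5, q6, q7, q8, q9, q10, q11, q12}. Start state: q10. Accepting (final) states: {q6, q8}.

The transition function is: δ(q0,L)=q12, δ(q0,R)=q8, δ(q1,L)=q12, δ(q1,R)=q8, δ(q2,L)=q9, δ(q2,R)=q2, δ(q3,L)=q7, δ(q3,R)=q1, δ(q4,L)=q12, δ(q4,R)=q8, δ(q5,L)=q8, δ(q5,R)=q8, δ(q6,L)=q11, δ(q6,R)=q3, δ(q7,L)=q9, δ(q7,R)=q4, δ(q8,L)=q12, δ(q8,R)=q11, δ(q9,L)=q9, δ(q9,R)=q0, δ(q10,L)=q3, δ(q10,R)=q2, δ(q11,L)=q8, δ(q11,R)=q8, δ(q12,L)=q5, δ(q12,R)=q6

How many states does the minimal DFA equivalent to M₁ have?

Every state is reachable, so we keep all 13.
Start with accepting vs non-accepting: {q6,q8} | {q0,q1,q2,q3,q4,q5,q7,q9,q10,q11,q12}.
Split {q0,q1,q2,q3,q4,q5,q7,q9,q10,q11,q12} by δ(·,L) → {q0,q1,q2,q3,q4,q7,q9,q10,q12} and {q5,q11}.
Split {q6,q8} by δ(·,L) → {q6} and {q8}.
On input L, block {q0,q1,q2,q3,q4,q7,q9,q10,q12} splits into {q0,q1,q2,q3,q4,q7,q9,q10} and {q12}.
Refine {q0,q1,q2,q3,q4,q7,q9,q10} on symbol L: members go to different blocks, giving {q2,q3,q7,q9,q10} and {q0,q1,q4}.
On input R, block {q2,q3,q7,q9,q10} splits into {q3,q7,q9} and {q2,q10}.
No further refinement is possible. Final partition (7 blocks): {q6} | {q3,q7,q9} | {q5,q11} | {q8} | {q12} | {q0,q1,q4} | {q2,q10}.

7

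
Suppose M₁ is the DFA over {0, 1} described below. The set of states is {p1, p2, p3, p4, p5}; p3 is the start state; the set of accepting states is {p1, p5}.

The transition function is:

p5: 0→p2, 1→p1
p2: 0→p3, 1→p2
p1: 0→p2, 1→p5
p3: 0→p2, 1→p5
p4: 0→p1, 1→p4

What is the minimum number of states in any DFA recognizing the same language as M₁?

States {p4} cannot be reached from the start state, so discard them.
P0 = {p1,p5} | {p2,p3}.
Refine {p2,p3} on symbol 1: members go to different blocks, giving {p2} and {p3}.
No further refinement is possible. Final partition (3 blocks): {p1,p5} | {p2} | {p3}.

3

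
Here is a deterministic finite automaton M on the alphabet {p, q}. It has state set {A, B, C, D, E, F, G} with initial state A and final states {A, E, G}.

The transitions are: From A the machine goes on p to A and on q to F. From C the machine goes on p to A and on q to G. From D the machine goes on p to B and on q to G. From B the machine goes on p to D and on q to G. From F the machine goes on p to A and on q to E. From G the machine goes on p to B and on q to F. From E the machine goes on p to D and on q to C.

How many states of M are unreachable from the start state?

0

Exploring from A, all states are eventually visited, so none are unreachable.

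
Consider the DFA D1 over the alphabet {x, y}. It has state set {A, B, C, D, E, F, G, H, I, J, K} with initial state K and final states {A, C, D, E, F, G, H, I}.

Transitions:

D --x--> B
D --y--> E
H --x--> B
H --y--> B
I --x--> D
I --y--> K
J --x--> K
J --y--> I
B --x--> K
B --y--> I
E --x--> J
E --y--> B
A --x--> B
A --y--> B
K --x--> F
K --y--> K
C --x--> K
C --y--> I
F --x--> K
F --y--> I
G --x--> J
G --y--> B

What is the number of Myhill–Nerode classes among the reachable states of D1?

6

Reachable states from the start: {B,D,E,F,I,J,K}. Unreachable: {A,C,G,H} — drop them.
Start with accepting vs non-accepting: {D,E,F,I} | {B,J,K}.
Split {D,E,F,I} by δ(·,x) → {D,E,F} and {I}.
Split {D,E,F} by δ(·,y) → {D} and {E} and {F}.
On input x, block {B,J,K} splits into {B,J} and {K}.
The partition is now stable with 6 blocks: {D} | {B,J} | {I} | {E} | {F} | {K}.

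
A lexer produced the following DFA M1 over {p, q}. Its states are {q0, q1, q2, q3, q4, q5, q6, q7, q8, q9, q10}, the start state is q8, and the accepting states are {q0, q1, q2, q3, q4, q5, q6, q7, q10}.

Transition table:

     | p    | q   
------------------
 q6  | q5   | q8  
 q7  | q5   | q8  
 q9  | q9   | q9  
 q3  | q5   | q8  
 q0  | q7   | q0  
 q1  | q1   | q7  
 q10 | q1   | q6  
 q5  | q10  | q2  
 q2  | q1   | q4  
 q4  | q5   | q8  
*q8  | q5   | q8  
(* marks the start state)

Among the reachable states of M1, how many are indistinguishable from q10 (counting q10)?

3

States {q0,q3,q9} cannot be reached from the start state, so discard them.
Start with accepting vs non-accepting: {q1,q2,q4,q5,q6,q7,q10} | {q8}.
Split {q1,q2,q4,q5,q6,q7,q10} by δ(·,q) → {q1,q2,q5,q10} and {q4,q6,q7}.
Refine {q1,q2,q5,q10} on symbol q: members go to different blocks, giving {q1,q2,q10} and {q5}.
The partition is now stable with 4 blocks: {q1,q2,q10} | {q8} | {q4,q6,q7} | {q5}.
State q10 belongs to the block {q1,q2,q10}, which has 3 states.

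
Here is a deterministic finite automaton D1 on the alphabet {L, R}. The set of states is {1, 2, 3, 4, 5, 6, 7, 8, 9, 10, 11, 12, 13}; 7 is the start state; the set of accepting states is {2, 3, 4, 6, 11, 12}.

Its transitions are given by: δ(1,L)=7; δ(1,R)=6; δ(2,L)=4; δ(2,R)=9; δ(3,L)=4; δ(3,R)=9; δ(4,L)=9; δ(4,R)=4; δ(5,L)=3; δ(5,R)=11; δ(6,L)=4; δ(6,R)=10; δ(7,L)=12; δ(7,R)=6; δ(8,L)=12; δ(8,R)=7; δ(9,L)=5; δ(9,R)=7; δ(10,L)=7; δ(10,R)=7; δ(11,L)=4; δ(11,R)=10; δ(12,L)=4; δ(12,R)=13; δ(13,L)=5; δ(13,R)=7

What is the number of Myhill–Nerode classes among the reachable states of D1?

States {1,2,8} cannot be reached from the start state, so discard them.
P0 = {3,4,6,11,12} | {5,7,9,10,13}.
Refine {3,4,6,11,12} on symbol L: members go to different blocks, giving {3,6,11,12} and {4}.
On input L, block {5,7,9,10,13} splits into {9,10,13} and {5,7}.
The partition is now stable with 4 blocks: {3,6,11,12} | {9,10,13} | {4} | {5,7}.

4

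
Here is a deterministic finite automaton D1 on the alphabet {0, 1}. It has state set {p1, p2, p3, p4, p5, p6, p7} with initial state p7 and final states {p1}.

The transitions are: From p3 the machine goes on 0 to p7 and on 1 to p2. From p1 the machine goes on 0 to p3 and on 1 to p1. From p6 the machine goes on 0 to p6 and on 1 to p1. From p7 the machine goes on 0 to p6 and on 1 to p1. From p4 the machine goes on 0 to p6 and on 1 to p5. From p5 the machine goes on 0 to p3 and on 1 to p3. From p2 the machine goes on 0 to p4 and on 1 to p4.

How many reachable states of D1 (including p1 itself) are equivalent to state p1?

All states are reachable from the start state.
Start with accepting vs non-accepting: {p1} | {p2,p3,p4,p5,p6,p7}.
Split {p2,p3,p4,p5,p6,p7} by δ(·,1) → {p2,p3,p4,p5} and {p6,p7}.
On input 0, block {p2,p3,p4,p5} splits into {p2,p5} and {p3,p4}.
Stable partition: {p1} | {p2,p5} | {p6,p7} | {p3,p4} — 4 equivalence classes.
State p1 belongs to the block {p1}, which has 1 states.

1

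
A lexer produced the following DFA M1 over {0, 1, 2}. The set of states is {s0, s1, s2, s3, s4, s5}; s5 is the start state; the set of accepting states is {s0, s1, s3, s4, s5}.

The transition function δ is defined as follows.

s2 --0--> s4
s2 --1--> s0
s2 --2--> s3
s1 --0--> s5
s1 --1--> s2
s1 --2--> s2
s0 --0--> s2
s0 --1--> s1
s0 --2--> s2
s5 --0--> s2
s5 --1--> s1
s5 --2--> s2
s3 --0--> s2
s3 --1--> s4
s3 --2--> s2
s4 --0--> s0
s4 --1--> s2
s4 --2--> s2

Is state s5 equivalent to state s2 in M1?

Initial partition by acceptance: {s0,s1,s3,s4,s5} | {s2}.
On input 0, block {s0,s1,s3,s4,s5} splits into {s0,s3,s5} and {s1,s4}.
The partition is now stable with 3 blocks: {s0,s3,s5} | {s2} | {s1,s4}.
s5 and s2 end up in different blocks, so they are distinguishable. For instance, the string 'ε' is accepted from only s5.

No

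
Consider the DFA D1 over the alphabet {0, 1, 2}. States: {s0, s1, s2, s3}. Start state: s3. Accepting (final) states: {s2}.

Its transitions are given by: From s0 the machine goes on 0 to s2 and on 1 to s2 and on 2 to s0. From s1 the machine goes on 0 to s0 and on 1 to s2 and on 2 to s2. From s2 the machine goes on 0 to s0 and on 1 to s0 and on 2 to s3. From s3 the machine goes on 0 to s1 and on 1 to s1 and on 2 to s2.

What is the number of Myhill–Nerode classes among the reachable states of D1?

4

All states are reachable from the start state.
Initial partition by acceptance: {s2} | {s0,s1,s3}.
Split {s0,s1,s3} by δ(·,0) → {s1,s3} and {s0}.
Split {s1,s3} by δ(·,0) → {s1} and {s3}.
No further refinement is possible. Final partition (4 blocks): {s2} | {s1} | {s0} | {s3}.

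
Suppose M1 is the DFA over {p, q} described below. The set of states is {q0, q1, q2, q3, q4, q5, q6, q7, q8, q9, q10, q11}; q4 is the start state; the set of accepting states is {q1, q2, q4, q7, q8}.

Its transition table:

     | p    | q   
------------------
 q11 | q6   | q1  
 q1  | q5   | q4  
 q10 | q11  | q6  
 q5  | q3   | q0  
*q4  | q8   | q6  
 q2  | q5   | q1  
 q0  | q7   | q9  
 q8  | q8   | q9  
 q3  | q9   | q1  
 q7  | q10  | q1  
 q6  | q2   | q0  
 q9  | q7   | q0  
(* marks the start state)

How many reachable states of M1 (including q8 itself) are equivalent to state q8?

Start with accepting vs non-accepting: {q1,q2,q4,q7,q8} | {q0,q3,q5,q6,q9,q10,q11}.
Refine {q1,q2,q4,q7,q8} on symbol p: members go to different blocks, giving {q1,q2,q7} and {q4,q8}.
On input q, block {q1,q2,q7} splits into {q2,q7} and {q1}.
Split {q0,q3,q5,q6,q9,q10,q11} by δ(·,p) → {q3,q5,q10,q11} and {q0,q6,q9}.
Split {q3,q5,q10,q11} by δ(·,p) → {q3,q11} and {q5,q10}.
Stable partition: {q2,q7} | {q3,q11} | {q4,q8} | {q1} | {q0,q6,q9} | {q5,q10} — 6 equivalence classes.
The equivalence class containing q8 is {q4,q8}, of size 2.

2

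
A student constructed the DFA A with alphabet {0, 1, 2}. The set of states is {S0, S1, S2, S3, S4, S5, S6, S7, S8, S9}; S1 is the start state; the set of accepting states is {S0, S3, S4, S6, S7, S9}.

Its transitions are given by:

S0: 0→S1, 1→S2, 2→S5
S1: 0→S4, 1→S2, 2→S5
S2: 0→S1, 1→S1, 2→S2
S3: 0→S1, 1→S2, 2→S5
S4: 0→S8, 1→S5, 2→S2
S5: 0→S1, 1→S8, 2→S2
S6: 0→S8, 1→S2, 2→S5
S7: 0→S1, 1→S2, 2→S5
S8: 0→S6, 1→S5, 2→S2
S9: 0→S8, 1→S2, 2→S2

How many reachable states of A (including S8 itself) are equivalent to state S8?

States {S0,S3,S7,S9} cannot be reached from the start state, so discard them.
Initial partition by acceptance: {S4,S6} | {S1,S2,S5,S8}.
Refine {S1,S2,S5,S8} on symbol 0: members go to different blocks, giving {S1,S8} and {S2,S5}.
No further refinement is possible. Final partition (3 blocks): {S4,S6} | {S1,S8} | {S2,S5}.
State S8 belongs to the block {S1,S8}, which has 2 states.

2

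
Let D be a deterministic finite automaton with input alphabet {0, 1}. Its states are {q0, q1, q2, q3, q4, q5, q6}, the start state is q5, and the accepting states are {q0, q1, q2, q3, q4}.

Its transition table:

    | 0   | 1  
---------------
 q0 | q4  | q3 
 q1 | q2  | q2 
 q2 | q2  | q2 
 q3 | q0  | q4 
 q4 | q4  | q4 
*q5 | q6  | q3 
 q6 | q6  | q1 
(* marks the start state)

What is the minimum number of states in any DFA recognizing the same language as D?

2

Initial partition by acceptance: {q0,q1,q2,q3,q4} | {q5,q6}.
No further refinement is possible. Final partition (2 blocks): {q0,q1,q2,q3,q4} | {q5,q6}.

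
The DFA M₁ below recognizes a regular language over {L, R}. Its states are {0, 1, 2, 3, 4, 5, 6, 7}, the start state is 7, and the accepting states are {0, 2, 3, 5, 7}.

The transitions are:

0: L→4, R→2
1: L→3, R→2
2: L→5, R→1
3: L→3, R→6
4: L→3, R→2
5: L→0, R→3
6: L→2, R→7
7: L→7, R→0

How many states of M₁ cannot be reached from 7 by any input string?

0

Every one of the 8 states is reachable from 7.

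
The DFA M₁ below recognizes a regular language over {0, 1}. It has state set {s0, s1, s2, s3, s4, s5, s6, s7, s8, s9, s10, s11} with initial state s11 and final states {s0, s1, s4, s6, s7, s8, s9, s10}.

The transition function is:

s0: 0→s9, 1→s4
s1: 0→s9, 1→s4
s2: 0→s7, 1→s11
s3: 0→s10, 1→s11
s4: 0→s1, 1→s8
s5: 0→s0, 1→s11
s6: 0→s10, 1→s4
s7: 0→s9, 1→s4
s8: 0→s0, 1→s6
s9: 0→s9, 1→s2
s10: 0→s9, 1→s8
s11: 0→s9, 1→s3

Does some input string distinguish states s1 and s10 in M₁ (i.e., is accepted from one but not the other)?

No

Reachable states from the start: {s0,s1,s2,s3,s4,s6,s7,s8,s9,s10,s11}. Unreachable: {s5} — drop them.
Initial partition by acceptance: {s0,s1,s4,s6,s7,s8,s9,s10} | {s2,s3,s11}.
Split {s0,s1,s4,s6,s7,s8,s9,s10} by δ(·,1) → {s0,s1,s4,s6,s7,s8,s10} and {s9}.
Refine {s0,s1,s4,s6,s7,s8,s10} on symbol 0: members go to different blocks, giving {s0,s1,s7,s10} and {s4,s6,s8}.
Split {s2,s3,s11} by δ(·,0) → {s2,s3} and {s11}.
No further refinement is possible. Final partition (5 blocks): {s0,s1,s7,s10} | {s2,s3} | {s9} | {s4,s6,s8} | {s11}.
s1 and s10 lie in the same block of the stable partition, so they are equivalent — no string distinguishes them.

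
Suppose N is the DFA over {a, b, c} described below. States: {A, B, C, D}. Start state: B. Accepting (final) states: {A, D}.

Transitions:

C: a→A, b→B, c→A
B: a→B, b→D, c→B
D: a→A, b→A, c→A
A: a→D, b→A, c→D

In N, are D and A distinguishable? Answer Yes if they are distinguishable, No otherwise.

Reachable states from the start: {A,B,D}. Unreachable: {C} — drop them.
Start with accepting vs non-accepting: {A,D} | {B}.
Stable partition: {A,D} | {B} — 2 equivalence classes.
D and A lie in the same block of the stable partition, so they are equivalent — no string distinguishes them.

No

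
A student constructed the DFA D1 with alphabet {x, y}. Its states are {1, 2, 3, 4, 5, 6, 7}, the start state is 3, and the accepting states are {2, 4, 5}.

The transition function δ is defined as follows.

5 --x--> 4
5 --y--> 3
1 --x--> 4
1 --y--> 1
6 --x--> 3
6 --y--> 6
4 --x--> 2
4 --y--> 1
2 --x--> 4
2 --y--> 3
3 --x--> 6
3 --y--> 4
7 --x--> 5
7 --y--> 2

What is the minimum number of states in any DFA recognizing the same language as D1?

States {5,7} cannot be reached from the start state, so discard them.
Initial partition by acceptance: {2,4} | {1,3,6}.
On input x, block {1,3,6} splits into {3,6} and {1}.
Split {2,4} by δ(·,y) → {2} and {4}.
On input y, block {3,6} splits into {3} and {6}.
The partition is now stable with 5 blocks: {2} | {3} | {1} | {4} | {6}.

5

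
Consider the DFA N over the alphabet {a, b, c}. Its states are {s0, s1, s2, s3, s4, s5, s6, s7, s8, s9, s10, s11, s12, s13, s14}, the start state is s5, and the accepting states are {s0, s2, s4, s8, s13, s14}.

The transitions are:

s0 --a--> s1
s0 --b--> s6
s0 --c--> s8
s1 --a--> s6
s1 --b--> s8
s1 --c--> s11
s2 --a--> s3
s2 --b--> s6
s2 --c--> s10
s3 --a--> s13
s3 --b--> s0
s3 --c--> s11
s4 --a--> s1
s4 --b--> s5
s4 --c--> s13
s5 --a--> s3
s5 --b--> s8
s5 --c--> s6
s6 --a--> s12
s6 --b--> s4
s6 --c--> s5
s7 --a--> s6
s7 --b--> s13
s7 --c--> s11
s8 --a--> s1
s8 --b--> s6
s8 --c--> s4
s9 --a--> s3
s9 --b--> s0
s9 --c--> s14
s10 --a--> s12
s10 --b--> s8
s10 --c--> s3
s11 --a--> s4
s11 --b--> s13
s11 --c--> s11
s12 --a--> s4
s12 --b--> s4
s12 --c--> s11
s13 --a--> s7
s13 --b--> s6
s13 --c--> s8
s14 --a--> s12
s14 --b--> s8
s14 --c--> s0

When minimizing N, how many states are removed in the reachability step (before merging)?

BFS from s5 reaches {s0, s1, s3, s4, s5, s6, s7, s8, s11, s12, s13}; the 4 state(s) s2, s9, s10, s14 are never visited.

4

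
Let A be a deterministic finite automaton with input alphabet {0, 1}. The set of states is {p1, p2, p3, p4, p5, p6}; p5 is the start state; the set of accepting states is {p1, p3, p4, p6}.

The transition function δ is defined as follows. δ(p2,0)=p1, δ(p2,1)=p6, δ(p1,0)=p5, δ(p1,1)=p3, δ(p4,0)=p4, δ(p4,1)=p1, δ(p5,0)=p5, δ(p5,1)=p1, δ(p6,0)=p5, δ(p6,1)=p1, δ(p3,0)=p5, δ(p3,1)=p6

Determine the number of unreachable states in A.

2

BFS from p5 reaches {p1, p3, p5, p6}; the 2 state(s) p2, p4 are never visited.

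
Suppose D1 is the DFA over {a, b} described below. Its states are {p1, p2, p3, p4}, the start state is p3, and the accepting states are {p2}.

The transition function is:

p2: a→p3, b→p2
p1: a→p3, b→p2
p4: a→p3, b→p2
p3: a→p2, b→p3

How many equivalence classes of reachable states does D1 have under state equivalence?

Reachable states from the start: {p2,p3}. Unreachable: {p1,p4} — drop them.
P0 = {p2} | {p3}.
The partition is now stable with 2 blocks: {p2} | {p3}.

2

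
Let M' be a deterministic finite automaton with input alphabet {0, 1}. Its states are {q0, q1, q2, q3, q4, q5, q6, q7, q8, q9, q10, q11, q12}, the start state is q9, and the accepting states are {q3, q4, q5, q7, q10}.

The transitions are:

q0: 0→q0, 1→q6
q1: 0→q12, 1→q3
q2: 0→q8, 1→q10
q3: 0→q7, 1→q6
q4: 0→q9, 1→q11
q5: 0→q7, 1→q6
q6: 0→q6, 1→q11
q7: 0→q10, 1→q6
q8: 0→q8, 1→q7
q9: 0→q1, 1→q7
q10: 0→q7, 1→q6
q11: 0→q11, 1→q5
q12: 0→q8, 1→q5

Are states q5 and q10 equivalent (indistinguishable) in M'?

Reachable states from the start: {q1,q3,q5,q6,q7,q8,q9,q10,q11,q12}. Unreachable: {q0,q2,q4} — drop them.
P0 = {q3,q5,q7,q10} | {q1,q6,q8,q9,q11,q12}.
Split {q1,q6,q8,q9,q11,q12} by δ(·,1) → {q1,q8,q9,q11,q12} and {q6}.
No further refinement is possible. Final partition (3 blocks): {q3,q5,q7,q10} | {q1,q8,q9,q11,q12} | {q6}.
q5 and q10 lie in the same block of the stable partition, so they are equivalent — no string distinguishes them.

Yes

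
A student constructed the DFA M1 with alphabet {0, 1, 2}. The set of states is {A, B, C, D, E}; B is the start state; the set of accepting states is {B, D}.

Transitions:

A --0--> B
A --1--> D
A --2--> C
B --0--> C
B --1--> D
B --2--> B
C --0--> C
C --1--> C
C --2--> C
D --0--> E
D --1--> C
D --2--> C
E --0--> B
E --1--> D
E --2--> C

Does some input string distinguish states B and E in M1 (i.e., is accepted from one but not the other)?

Yes

Reachable states from the start: {B,C,D,E}. Unreachable: {A} — drop them.
Initial partition by acceptance: {B,D} | {C,E}.
Refine {B,D} on symbol 1: members go to different blocks, giving {B} and {D}.
Split {C,E} by δ(·,0) → {C} and {E}.
No further refinement is possible. Final partition (4 blocks): {B} | {C} | {D} | {E}.
B and E end up in different blocks, so they are distinguishable. For instance, the string 'ε' is accepted from only B.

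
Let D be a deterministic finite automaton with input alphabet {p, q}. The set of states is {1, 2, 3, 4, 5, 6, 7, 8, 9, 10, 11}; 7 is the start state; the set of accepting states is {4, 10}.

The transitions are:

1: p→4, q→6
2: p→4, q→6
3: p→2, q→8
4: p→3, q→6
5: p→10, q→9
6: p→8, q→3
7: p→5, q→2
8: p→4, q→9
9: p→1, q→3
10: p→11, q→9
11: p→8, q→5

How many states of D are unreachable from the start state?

0

A breadth-first search from the start state visits every state.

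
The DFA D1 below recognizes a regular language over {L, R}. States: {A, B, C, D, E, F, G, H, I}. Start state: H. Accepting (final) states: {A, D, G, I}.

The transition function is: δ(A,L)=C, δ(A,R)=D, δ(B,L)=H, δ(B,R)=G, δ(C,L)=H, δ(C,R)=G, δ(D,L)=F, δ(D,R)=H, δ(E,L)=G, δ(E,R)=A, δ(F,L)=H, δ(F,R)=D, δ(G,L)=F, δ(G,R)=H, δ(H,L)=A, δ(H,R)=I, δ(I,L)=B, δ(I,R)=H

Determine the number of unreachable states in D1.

Starting at H and following transitions, the reachable set is {A, B, C, D, F, G, H, I}. That leaves E unreachable — 1 in total.

1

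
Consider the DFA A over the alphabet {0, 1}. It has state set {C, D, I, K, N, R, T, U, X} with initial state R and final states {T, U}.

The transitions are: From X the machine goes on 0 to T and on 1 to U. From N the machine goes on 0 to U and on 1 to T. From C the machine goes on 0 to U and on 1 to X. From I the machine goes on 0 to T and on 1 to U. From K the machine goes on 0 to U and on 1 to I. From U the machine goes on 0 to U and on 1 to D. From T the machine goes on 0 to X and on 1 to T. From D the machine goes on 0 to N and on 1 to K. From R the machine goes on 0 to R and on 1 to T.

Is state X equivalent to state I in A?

Yes

States {C} cannot be reached from the start state, so discard them.
P0 = {T,U} | {D,I,K,N,R,X}.
Refine {T,U} on symbol 0: members go to different blocks, giving {U} and {T}.
On input 0, block {D,I,K,N,R,X} splits into {I,X} and {K,N} and {D,R}.
On input 1, block {K,N} splits into {N} and {K}.
On input 0, block {D,R} splits into {R} and {D}.
No further refinement is possible. Final partition (7 blocks): {U} | {I,X} | {T} | {N} | {R} | {K} | {D}.
X and I lie in the same block of the stable partition, so they are equivalent — no string distinguishes them.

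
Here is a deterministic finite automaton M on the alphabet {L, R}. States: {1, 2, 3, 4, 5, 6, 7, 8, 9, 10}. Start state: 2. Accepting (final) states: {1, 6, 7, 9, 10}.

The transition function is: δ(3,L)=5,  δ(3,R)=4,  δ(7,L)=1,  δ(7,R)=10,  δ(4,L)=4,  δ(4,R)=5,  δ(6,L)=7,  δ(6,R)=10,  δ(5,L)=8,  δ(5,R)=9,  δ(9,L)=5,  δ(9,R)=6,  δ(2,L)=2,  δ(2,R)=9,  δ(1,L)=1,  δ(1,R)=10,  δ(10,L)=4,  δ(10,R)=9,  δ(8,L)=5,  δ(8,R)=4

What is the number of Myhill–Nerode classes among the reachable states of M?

7

Reachable states from the start: {1,2,4,5,6,7,8,9,10}. Unreachable: {3} — drop them.
Start with accepting vs non-accepting: {1,6,7,9,10} | {2,4,5,8}.
On input L, block {1,6,7,9,10} splits into {1,6,7} and {9,10}.
Refine {2,4,5,8} on symbol R: members go to different blocks, giving {2,5} and {4,8}.
Split {2,5} by δ(·,L) → {2} and {5}.
Split {9,10} by δ(·,L) → {9} and {10}.
On input L, block {4,8} splits into {4} and {8}.
No further refinement is possible. Final partition (7 blocks): {1,6,7} | {2} | {9} | {4} | {5} | {10} | {8}.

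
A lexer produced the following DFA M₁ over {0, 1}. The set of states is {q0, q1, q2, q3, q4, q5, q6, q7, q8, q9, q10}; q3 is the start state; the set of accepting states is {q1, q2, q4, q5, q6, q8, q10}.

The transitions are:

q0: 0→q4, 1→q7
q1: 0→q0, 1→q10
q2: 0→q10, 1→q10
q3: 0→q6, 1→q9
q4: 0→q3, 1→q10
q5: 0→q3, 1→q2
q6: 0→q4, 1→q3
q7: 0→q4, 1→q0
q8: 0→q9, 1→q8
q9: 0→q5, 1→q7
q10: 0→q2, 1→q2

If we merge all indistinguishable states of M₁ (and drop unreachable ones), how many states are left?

5

States {q1,q8} cannot be reached from the start state, so discard them.
Initial partition by acceptance: {q2,q4,q5,q6,q10} | {q0,q3,q7,q9}.
On input 0, block {q2,q4,q5,q6,q10} splits into {q2,q6,q10} and {q4,q5}.
Refine {q2,q6,q10} on symbol 0: members go to different blocks, giving {q2,q10} and {q6}.
Refine {q0,q3,q7,q9} on symbol 0: members go to different blocks, giving {q0,q7,q9} and {q3}.
No further refinement is possible. Final partition (5 blocks): {q2,q10} | {q0,q7,q9} | {q4,q5} | {q6} | {q3}.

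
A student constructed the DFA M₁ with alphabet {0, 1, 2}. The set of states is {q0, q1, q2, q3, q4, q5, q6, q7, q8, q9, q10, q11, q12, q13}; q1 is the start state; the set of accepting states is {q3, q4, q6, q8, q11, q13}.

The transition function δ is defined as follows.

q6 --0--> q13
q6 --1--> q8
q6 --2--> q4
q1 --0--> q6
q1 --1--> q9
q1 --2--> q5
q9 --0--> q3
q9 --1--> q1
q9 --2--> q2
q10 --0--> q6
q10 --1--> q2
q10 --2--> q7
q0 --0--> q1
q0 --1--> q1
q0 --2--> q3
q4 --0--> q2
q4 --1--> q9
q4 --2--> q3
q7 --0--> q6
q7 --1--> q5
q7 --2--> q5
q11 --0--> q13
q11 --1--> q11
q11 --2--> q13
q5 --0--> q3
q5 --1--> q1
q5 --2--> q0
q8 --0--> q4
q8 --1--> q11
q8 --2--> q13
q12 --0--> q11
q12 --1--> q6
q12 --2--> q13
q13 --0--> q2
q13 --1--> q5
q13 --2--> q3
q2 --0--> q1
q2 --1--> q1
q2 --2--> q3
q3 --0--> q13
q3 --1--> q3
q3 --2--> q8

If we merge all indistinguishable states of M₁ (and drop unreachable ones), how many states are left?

6

First remove the unreachable states {q7,q10,q12}; 11 states remain.
P0 = {q3,q4,q6,q8,q11,q13} | {q0,q1,q2,q5,q9}.
Refine {q3,q4,q6,q8,q11,q13} on symbol 0: members go to different blocks, giving {q3,q6,q8,q11} and {q4,q13}.
Split {q3,q6,q8,q11} by δ(·,2) → {q6,q8,q11} and {q3}.
Split {q0,q1,q2,q5,q9} by δ(·,0) → {q0,q2} and {q5,q9} and {q1}.
The partition is now stable with 6 blocks: {q6,q8,q11} | {q0,q2} | {q4,q13} | {q3} | {q5,q9} | {q1}.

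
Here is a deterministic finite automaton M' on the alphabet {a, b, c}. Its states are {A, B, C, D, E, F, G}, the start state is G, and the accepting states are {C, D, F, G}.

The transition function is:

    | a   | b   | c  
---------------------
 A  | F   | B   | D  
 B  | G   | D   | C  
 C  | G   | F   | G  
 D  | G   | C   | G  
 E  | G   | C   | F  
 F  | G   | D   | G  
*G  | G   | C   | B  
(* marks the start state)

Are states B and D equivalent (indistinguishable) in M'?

No

First remove the unreachable states {A,E}; 5 states remain.
Start with accepting vs non-accepting: {C,D,F,G} | {B}.
Refine {C,D,F,G} on symbol c: members go to different blocks, giving {C,D,F} and {G}.
No further refinement is possible. Final partition (3 blocks): {C,D,F} | {B} | {G}.
B and D end up in different blocks, so they are distinguishable. For instance, the string 'ε' is accepted from only D.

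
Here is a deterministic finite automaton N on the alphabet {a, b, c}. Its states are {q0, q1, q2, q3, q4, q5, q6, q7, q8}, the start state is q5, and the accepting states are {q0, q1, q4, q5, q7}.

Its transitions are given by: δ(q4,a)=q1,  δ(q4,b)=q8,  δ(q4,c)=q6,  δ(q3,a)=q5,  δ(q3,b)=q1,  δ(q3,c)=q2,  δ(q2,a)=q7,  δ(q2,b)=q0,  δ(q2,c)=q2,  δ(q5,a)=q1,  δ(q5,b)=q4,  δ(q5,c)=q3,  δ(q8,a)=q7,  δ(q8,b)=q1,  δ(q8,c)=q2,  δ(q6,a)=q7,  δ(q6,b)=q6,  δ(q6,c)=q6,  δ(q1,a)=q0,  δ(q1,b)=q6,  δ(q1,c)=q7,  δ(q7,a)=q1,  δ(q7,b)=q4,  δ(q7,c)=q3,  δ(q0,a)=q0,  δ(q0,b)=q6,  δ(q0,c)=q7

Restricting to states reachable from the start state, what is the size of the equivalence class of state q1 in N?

Every state is reachable, so we keep all 9.
Start with accepting vs non-accepting: {q0,q1,q4,q5,q7} | {q2,q3,q6,q8}.
On input b, block {q0,q1,q4,q5,q7} splits into {q0,q1,q4} and {q5,q7}.
On input c, block {q0,q1,q4} splits into {q0,q1} and {q4}.
Split {q2,q3,q6,q8} by δ(·,b) → {q2,q3,q8} and {q6}.
No further refinement is possible. Final partition (5 blocks): {q0,q1} | {q2,q3,q8} | {q5,q7} | {q4} | {q6}.
The equivalence class containing q1 is {q0,q1}, of size 2.

2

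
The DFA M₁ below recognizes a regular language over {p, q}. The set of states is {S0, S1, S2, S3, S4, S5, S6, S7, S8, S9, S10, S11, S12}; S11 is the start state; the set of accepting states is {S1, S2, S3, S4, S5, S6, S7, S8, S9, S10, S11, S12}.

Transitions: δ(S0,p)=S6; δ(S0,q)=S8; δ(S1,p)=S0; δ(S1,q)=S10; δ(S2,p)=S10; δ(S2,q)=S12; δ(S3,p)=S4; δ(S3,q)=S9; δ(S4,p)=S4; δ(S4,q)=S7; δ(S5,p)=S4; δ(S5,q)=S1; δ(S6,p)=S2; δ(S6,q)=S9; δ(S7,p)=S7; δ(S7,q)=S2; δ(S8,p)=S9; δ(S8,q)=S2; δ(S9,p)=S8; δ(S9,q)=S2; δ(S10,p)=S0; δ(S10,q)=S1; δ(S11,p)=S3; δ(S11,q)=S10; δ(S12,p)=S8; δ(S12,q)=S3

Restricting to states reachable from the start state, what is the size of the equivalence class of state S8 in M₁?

3

First remove the unreachable states {S5}; 12 states remain.
P0 = {S1,S2,S3,S4,S6,S7,S8,S9,S10,S11,S12} | {S0}.
On input p, block {S1,S2,S3,S4,S6,S7,S8,S9,S10,S11,S12} splits into {S2,S3,S4,S6,S7,S8,S9,S11,S12} and {S1,S10}.
Refine {S2,S3,S4,S6,S7,S8,S9,S11,S12} on symbol p: members go to different blocks, giving {S3,S4,S6,S7,S8,S9,S11,S12} and {S2}.
Split {S3,S4,S6,S7,S8,S9,S11,S12} by δ(·,p) → {S3,S4,S7,S8,S9,S11,S12} and {S6}.
On input q, block {S3,S4,S7,S8,S9,S11,S12} splits into {S3,S4,S12} and {S7,S8,S9} and {S11}.
Refine {S3,S4,S12} on symbol p: members go to different blocks, giving {S3,S4} and {S12}.
The partition is now stable with 8 blocks: {S3,S4} | {S0} | {S1,S10} | {S2} | {S6} | {S7,S8,S9} | {S11} | {S12}.
The equivalence class containing S8 is {S7,S8,S9}, of size 3.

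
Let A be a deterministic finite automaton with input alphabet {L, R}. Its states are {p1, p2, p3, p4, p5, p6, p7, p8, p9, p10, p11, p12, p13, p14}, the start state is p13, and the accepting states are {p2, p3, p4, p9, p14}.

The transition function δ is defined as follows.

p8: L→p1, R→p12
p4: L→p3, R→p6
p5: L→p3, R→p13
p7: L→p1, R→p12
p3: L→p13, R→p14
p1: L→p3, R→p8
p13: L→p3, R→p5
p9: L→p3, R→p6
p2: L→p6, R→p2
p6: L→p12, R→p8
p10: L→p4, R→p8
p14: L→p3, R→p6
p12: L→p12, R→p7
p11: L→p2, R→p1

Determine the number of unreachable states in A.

5

Starting at p13 and following transitions, the reachable set is {p1, p3, p5, p6, p7, p8, p12, p13, p14}. That leaves p2, p4, p9, p10, p11 unreachable — 5 in total.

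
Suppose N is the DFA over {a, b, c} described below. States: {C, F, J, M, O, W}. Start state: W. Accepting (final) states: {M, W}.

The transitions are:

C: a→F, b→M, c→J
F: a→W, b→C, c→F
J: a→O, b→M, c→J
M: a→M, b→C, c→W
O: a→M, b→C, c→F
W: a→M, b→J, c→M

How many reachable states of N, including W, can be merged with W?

2

All states are reachable from the start state.
P0 = {M,W} | {C,F,J,O}.
On input a, block {C,F,J,O} splits into {C,J} and {F,O}.
Stable partition: {M,W} | {C,J} | {F,O} — 3 equivalence classes.
State W belongs to the block {M,W}, which has 2 states.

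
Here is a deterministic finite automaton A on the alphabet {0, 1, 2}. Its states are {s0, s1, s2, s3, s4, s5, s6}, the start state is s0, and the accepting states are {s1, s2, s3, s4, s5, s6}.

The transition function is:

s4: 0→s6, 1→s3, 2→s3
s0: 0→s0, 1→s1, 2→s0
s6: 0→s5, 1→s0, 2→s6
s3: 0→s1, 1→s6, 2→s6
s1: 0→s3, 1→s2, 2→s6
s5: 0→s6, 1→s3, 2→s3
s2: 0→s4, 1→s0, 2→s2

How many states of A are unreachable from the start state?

Exploring from s0, all states are eventually visited, so none are unreachable.

0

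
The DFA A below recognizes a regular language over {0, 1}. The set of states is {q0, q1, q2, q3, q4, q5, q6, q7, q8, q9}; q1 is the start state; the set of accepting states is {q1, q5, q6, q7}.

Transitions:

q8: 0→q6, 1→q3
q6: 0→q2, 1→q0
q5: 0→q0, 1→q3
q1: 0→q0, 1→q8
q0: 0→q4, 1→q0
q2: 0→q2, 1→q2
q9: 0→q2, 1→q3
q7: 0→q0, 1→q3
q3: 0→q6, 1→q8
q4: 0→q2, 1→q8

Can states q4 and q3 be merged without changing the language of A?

Reachable states from the start: {q0,q1,q2,q3,q4,q6,q8}. Unreachable: {q5,q7,q9} — drop them.
Start with accepting vs non-accepting: {q1,q6} | {q0,q2,q3,q4,q8}.
Refine {q0,q2,q3,q4,q8} on symbol 0: members go to different blocks, giving {q0,q2,q4} and {q3,q8}.
Refine {q1,q6} on symbol 1: members go to different blocks, giving {q1} and {q6}.
Split {q0,q2,q4} by δ(·,1) → {q0,q2} and {q4}.
Split {q0,q2} by δ(·,0) → {q0} and {q2}.
Stable partition: {q1} | {q0} | {q3,q8} | {q6} | {q4} | {q2} — 6 equivalence classes.
q4 and q3 end up in different blocks, so they are distinguishable. For instance, the string '0' is accepted from only q3.

No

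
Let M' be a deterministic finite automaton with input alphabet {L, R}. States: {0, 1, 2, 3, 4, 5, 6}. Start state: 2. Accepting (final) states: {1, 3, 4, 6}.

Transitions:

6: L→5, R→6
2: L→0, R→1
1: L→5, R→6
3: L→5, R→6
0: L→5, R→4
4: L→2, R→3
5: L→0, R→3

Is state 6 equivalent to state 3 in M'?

Every state is reachable, so we keep all 7.
P0 = {1,3,4,6} | {0,2,5}.
No further refinement is possible. Final partition (2 blocks): {1,3,4,6} | {0,2,5}.
6 and 3 lie in the same block of the stable partition, so they are equivalent — no string distinguishes them.

Yes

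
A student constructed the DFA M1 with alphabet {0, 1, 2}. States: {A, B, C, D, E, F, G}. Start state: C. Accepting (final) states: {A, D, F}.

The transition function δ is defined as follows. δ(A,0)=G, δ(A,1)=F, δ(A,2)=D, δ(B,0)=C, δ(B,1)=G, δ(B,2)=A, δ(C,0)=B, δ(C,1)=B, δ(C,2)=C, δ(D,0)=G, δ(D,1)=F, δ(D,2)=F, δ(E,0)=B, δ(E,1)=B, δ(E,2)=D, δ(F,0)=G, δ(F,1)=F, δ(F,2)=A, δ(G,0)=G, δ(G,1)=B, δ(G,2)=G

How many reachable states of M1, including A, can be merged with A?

3

States {E} cannot be reached from the start state, so discard them.
Start with accepting vs non-accepting: {A,D,F} | {B,C,G}.
On input 2, block {B,C,G} splits into {C,G} and {B}.
Refine {C,G} on symbol 0: members go to different blocks, giving {C} and {G}.
The partition is now stable with 4 blocks: {A,D,F} | {C} | {B} | {G}.
State A belongs to the block {A,D,F}, which has 3 states.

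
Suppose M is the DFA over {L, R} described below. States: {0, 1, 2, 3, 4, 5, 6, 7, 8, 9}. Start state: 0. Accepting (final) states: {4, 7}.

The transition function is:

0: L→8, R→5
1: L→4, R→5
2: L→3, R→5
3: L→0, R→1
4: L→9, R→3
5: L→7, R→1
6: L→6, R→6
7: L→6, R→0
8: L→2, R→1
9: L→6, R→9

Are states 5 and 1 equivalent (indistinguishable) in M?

Yes

Every state is reachable, so we keep all 10.
Start with accepting vs non-accepting: {4,7} | {0,1,2,3,5,6,8,9}.
On input L, block {0,1,2,3,5,6,8,9} splits into {0,2,3,6,8,9} and {1,5}.
Split {0,2,3,6,8,9} by δ(·,R) → {0,2,3,8} and {6,9}.
Stable partition: {4,7} | {0,2,3,8} | {1,5} | {6,9} — 4 equivalence classes.
5 and 1 lie in the same block of the stable partition, so they are equivalent — no string distinguishes them.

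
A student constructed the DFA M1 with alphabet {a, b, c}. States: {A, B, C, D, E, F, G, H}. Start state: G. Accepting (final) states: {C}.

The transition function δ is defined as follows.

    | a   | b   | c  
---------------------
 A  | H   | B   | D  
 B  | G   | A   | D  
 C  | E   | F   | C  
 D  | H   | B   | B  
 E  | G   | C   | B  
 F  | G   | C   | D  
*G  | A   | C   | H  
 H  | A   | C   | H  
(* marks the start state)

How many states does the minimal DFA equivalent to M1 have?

Every state is reachable, so we keep all 8.
Initial partition by acceptance: {C} | {A,B,D,E,F,G,H}.
On input b, block {A,B,D,E,F,G,H} splits into {E,F,G,H} and {A,B,D}.
Refine {E,F,G,H} on symbol a: members go to different blocks, giving {E,F} and {G,H}.
No further refinement is possible. Final partition (4 blocks): {C} | {E,F} | {A,B,D} | {G,H}.

4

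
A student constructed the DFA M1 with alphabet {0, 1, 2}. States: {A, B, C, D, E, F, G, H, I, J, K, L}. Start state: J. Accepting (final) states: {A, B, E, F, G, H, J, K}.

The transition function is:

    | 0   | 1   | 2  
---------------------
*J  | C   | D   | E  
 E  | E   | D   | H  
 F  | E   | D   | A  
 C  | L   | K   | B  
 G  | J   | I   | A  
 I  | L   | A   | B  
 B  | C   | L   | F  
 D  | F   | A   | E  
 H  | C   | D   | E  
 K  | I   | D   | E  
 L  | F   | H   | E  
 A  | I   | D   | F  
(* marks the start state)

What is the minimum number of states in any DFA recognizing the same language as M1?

First remove the unreachable states {G}; 11 states remain.
Initial partition by acceptance: {A,B,E,F,H,J,K} | {C,D,I,L}.
Refine {A,B,E,F,H,J,K} on symbol 0: members go to different blocks, giving {A,B,H,J,K} and {E,F}.
On input 0, block {C,D,I,L} splits into {C,I} and {D,L}.
Stable partition: {A,B,H,J,K} | {C,I} | {E,F} | {D,L} — 4 equivalence classes.

4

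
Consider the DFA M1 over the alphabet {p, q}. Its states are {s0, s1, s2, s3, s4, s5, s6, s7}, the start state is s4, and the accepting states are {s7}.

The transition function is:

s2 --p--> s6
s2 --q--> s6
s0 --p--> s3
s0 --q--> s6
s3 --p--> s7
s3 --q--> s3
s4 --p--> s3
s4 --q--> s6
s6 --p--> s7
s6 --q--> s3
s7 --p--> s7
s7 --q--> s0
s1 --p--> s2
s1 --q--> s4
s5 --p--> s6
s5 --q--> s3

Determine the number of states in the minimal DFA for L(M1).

3

States {s1,s2,s5} cannot be reached from the start state, so discard them.
Initial partition by acceptance: {s7} | {s0,s3,s4,s6}.
Refine {s0,s3,s4,s6} on symbol p: members go to different blocks, giving {s0,s4} and {s3,s6}.
Stable partition: {s7} | {s0,s4} | {s3,s6} — 3 equivalence classes.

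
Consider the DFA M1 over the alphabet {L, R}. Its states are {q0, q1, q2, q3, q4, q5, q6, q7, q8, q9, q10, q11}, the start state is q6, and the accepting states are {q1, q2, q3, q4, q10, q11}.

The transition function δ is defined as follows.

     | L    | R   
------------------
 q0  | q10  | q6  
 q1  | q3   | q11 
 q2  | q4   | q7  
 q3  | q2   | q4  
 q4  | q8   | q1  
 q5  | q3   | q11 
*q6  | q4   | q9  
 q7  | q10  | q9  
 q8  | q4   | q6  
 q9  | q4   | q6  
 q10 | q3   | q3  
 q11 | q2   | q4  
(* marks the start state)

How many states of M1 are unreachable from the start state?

2

No path from q6 leads to q0, q5; the other 10 states are all reachable.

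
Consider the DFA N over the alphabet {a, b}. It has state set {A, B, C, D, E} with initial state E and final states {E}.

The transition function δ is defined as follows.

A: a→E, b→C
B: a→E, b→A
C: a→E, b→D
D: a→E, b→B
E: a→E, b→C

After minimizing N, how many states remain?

Every state is reachable, so we keep all 5.
P0 = {E} | {A,B,C,D}.
The partition is now stable with 2 blocks: {E} | {A,B,C,D}.

2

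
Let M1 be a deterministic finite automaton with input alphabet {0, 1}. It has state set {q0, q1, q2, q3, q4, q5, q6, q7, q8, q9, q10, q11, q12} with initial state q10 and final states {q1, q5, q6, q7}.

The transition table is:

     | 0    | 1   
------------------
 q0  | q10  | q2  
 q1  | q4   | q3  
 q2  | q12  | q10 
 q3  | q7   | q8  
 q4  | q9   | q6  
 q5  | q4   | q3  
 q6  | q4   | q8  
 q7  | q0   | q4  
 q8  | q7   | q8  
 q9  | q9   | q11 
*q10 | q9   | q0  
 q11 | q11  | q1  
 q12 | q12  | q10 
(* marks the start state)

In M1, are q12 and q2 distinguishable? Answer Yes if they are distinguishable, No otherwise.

Reachable states from the start: {q0,q1,q2,q3,q4,q6,q7,q8,q9,q10,q11,q12}. Unreachable: {q5} — drop them.
P0 = {q1,q6,q7} | {q0,q2,q3,q4,q8,q9,q10,q11,q12}.
On input 0, block {q0,q2,q3,q4,q8,q9,q10,q11,q12} splits into {q0,q2,q4,q9,q10,q11,q12} and {q3,q8}.
Split {q1,q6,q7} by δ(·,1) → {q1,q6} and {q7}.
Refine {q0,q2,q4,q9,q10,q11,q12} on symbol 1: members go to different blocks, giving {q0,q2,q9,q10,q12} and {q4,q11}.
Refine {q0,q2,q9,q10,q12} on symbol 1: members go to different blocks, giving {q0,q2,q10,q12} and {q9}.
Refine {q0,q2,q10,q12} on symbol 0: members go to different blocks, giving {q0,q2,q12} and {q10}.
On input 0, block {q0,q2,q12} splits into {q2,q12} and {q0}.
On input 0, block {q4,q11} splits into {q4} and {q11}.
No further refinement is possible. Final partition (9 blocks): {q1,q6} | {q2,q12} | {q3,q8} | {q7} | {q4} | {q9} | {q10} | {q0} | {q11}.
q12 and q2 lie in the same block of the stable partition, so they are equivalent — no string distinguishes them.

No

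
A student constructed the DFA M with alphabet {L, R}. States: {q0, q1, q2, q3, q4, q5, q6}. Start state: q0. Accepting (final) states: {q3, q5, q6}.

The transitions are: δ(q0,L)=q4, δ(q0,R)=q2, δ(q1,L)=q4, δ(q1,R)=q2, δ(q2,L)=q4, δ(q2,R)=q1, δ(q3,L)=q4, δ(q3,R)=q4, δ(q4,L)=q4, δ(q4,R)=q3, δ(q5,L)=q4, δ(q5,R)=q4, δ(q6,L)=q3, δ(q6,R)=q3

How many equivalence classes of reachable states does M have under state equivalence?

3

States {q5,q6} cannot be reached from the start state, so discard them.
Initial partition by acceptance: {q3} | {q0,q1,q2,q4}.
Split {q0,q1,q2,q4} by δ(·,R) → {q0,q1,q2} and {q4}.
The partition is now stable with 3 blocks: {q3} | {q0,q1,q2} | {q4}.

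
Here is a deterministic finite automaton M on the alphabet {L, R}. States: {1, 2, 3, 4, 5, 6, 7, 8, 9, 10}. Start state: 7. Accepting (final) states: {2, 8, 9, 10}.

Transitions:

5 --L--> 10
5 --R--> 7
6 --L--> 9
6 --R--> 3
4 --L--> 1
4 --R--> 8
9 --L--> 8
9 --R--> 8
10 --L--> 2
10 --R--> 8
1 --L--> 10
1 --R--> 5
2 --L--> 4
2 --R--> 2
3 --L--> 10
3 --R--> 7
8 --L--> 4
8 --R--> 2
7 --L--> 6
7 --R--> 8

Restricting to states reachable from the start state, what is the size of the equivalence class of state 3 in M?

Every state is reachable, so we keep all 10.
Initial partition by acceptance: {2,8,9,10} | {1,3,4,5,6,7}.
Refine {2,8,9,10} on symbol L: members go to different blocks, giving {2,8} and {9,10}.
Split {1,3,4,5,6,7} by δ(·,L) → {1,3,5,6} and {4,7}.
Split {1,3,5,6} by δ(·,R) → {1,6} and {3,5}.
No further refinement is possible. Final partition (5 blocks): {2,8} | {1,6} | {9,10} | {4,7} | {3,5}.
State 3 belongs to the block {3,5}, which has 2 states.

2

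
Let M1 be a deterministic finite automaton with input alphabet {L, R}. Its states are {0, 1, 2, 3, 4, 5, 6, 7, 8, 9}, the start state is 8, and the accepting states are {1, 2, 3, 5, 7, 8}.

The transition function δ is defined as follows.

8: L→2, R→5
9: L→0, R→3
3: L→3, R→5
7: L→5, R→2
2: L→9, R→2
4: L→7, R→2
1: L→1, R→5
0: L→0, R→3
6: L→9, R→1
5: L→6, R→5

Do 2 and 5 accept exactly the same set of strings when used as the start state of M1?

Yes

States {4,7} cannot be reached from the start state, so discard them.
Start with accepting vs non-accepting: {1,2,3,5,8} | {0,6,9}.
Refine {1,2,3,5,8} on symbol L: members go to different blocks, giving {1,3,8} and {2,5}.
Split {1,3,8} by δ(·,L) → {1,3} and {8}.
The partition is now stable with 4 blocks: {1,3} | {0,6,9} | {2,5} | {8}.
2 and 5 lie in the same block of the stable partition, so they are equivalent — no string distinguishes them.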